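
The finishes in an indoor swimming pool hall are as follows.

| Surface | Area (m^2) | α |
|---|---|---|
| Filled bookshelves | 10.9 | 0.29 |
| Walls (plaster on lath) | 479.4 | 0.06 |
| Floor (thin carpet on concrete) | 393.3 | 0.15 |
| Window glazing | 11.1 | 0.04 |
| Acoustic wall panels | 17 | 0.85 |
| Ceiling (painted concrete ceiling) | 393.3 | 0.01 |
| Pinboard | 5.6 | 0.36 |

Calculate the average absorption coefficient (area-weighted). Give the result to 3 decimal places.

Total surface area S = 1310.6 m^2.
A = 10.9*0.29 + 479.4*0.06 + 393.3*0.15 + 11.1*0.04 + 17*0.85 + 393.3*0.01 + 5.6*0.36 = 111.763 sabins.
ᾱ = A/S = 0.085.

0.085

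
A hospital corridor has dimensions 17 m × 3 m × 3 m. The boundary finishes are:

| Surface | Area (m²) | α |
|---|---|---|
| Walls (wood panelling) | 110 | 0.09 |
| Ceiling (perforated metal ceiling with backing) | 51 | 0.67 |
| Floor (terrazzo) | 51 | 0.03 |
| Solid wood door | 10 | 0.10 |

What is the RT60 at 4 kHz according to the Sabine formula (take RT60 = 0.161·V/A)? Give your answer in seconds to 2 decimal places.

Summing Sᵢαᵢ: 9.900 + 34.170 + 1.530 + 1.000 → A = 46.600 sabins.
Volume V = 17 × 3 × 3 = 153 m³.
T = 0.161 V/A = 0.161·153/46.600 = 0.53 s.

0.53 s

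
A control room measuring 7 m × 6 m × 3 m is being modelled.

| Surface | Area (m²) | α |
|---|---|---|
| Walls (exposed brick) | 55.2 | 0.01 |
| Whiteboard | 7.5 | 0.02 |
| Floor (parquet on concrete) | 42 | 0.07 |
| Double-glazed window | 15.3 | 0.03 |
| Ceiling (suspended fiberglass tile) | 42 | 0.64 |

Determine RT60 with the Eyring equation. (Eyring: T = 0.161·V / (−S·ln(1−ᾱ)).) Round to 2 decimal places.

Total surface area S = 55.2 + 7.5 + 42 + 15.3 + 42 = 162.0 m².
Absorption A = 55.2·0.01 + 7.5·0.02 + 42·0.07 + 15.3·0.03 + 42·0.64 = 30.981 sabins.
Mean coefficient ᾱ = A/S = 0.1912.
−S·ln(1−ᾱ) = −162.0 × ln(1 − 0.1912) = 34.377.
V = 7 × 6 × 3 = 126 m³.
T = 0.161·V/[−S·ln(1−ᾱ)] = 0.161·126/34.377 = 0.59 s.

0.59 s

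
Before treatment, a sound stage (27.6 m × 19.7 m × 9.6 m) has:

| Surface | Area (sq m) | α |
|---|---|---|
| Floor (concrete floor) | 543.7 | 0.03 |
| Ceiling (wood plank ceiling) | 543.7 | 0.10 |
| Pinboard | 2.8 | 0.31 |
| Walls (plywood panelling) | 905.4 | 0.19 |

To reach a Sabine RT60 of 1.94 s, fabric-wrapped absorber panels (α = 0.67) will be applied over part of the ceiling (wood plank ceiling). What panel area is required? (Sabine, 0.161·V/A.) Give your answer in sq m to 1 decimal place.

Equivalent absorption area: A₁ = 543.7·0.03 + 543.7·0.10 + 2.8·0.31 + 905.4·0.19 = 243.575 sq m.
V = 5219.712 m³. Target absorption A₂ = 0.161 × 5219.712 / 1.94 = 433.182 sabins.
Absorption to add: 433.182 − 243.575 = 189.607 sabins.
Each sq m of panel replacing the ceiling (wood plank ceiling) adds (0.67 − 0.10) = 0.57 sabins.
Panel area = 189.607 / 0.57 = 332.6 sq m.

332.6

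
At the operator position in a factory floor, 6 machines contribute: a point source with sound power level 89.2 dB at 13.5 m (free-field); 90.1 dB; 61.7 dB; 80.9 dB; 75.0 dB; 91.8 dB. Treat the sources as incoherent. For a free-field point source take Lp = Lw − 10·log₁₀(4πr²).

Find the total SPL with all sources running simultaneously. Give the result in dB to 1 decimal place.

94.3 dB

Source at 13.5 m: Lp = 89.2 − 10·log₁₀(4π·13.5²) = 89.2 − 10·log₁₀(2290.221) = 55.6 dB.
Sum in the linear (power) domain: Σ 10^(Lᵢ/10) = 10^(55.6/10) + 10^(90.1/10) + 10^(61.7/10) + 10^(80.9/10) + 10^(75.0/10) + 10^(91.8/10) = 2.693e+09.
Combined level = 10 log₁₀(2.693e+09) = 94.3 dB.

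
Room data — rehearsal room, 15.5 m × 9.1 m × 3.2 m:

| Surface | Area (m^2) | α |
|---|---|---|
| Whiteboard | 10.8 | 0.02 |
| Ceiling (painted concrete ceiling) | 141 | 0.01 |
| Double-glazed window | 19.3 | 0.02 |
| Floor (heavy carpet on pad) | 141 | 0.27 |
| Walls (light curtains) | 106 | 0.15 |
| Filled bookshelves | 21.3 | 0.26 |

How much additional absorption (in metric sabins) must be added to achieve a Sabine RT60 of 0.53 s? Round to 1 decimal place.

75.6 sabins

Summing Sᵢαᵢ: 0.216 + 1.410 + 0.386 + 38.070 + 15.900 + 5.538 → A₁ = 61.520 sabins.
Target A₂ = 0.161·451.36/0.53 = 137.111 sabins (V = 451.36 m³).
ΔA = A₂ − A₁ = 137.111 − 61.520 = 75.6 sabins.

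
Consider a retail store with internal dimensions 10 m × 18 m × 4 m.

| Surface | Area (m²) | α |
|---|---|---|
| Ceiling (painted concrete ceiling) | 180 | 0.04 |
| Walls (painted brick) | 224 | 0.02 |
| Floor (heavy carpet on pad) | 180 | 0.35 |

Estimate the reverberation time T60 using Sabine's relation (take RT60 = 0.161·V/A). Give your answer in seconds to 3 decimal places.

1.552 s

A = Σ Sᵢαᵢ = 180·0.04 + 224·0.02 + 180·0.35 = 74.680 sabins.
V = 10·18·4 = 720 m³.
T = 0.161 V/A = 0.161·720/74.680 = 1.552 s.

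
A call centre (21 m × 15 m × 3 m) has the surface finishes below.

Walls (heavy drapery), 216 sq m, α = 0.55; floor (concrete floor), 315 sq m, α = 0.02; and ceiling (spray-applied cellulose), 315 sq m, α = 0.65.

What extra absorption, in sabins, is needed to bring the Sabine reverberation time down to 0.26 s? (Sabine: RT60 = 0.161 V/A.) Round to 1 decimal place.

Equivalent absorption area: A₁ = 216*0.55 + 315*0.02 + 315*0.65 = 329.850 sq m.
Target A₂ = 0.161·945/0.26 = 585.173 sabins (V = 945 m³).
ΔA = A₂ − A₁ = 585.173 − 329.850 = 255.3 sabins.

255.3 sabins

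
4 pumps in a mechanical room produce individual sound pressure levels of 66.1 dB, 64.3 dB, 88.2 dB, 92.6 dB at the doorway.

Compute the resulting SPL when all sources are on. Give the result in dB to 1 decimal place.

94.0 dB

Σ 10^(Lᵢ/10) = 2.487e+09.
Combined level = 10 log₁₀(2.487e+09) = 94.0 dB.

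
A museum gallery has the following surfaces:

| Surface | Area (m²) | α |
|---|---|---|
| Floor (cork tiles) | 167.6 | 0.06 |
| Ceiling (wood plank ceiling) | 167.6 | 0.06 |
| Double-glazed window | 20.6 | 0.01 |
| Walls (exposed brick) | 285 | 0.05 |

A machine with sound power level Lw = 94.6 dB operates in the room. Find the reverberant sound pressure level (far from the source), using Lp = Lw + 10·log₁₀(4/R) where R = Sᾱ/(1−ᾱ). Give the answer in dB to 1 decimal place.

85.0 dB

A = 34.568 sabins; S = 640.8 m².
ᾱ = 34.568/640.8 = 0.0539; R = Sᾱ/(1−ᾱ) = 34.568/(1−0.0539) = 36.537 m².
Lp = 94.6 + 10·log₁₀(4/36.537) = 94.6 + (-9.61) = 85.0 dB.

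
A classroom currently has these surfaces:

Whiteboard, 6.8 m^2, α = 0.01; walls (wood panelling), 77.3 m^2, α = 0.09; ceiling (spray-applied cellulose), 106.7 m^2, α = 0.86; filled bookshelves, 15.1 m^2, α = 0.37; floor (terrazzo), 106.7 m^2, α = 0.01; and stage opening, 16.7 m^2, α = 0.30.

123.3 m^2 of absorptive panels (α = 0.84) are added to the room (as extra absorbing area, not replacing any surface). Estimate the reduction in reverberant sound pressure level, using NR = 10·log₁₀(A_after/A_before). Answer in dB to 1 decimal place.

2.9 dB

Summing Sᵢαᵢ: 0.068 + 6.957 + 91.762 + 5.587 + 1.067 + 5.010 → A_before = 110.451 sabins.
Treatment contributes 123.3·0.84 = 103.572 sabins.
New total A_after = 214.023 sabins.
Reduction = 10 log₁₀(A_after/A_before) = 10 log₁₀(1.9377) = 2.9 dB.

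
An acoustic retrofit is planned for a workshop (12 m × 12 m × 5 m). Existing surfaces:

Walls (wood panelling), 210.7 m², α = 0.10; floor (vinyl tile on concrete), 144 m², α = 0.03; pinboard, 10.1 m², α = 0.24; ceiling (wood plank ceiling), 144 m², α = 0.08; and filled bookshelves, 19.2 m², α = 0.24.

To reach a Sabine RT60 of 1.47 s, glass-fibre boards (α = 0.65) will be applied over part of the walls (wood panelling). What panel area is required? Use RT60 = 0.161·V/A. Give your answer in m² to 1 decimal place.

Equivalent absorption area: A₁ = 210.7×0.10 + 144×0.03 + 10.1×0.24 + 144×0.08 + 19.2×0.24 = 43.942 m².
Required A₂ = 0.161·720/1.47 = 78.857 sabins.
ΔA needed = 78.857 − 43.942 = 34.915 sabins.
Each m² of panel replacing the walls (wood panelling) adds (0.65 − 0.10) = 0.55 sabins.
Area = ΔA/Δα = 34.915/0.55 = 63.5 m².

63.5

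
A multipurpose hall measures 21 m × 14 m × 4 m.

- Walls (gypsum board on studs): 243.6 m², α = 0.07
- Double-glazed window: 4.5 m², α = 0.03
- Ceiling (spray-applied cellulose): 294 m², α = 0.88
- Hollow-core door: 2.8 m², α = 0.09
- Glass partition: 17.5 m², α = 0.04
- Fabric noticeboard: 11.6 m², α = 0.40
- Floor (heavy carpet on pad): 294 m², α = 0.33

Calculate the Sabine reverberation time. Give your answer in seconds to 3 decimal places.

0.500 seconds

A = Σ Sᵢαᵢ = 243.6·0.07 + 4.5·0.03 + 294·0.88 + 2.8·0.09 + 17.5·0.04 + 11.6·0.40 + 294·0.33 = 378.519 sabins.
Volume V = 21 × 14 × 4 = 1176 m³.
RT60 = 0.161 · V / A = 0.161 × 1176 / 378.519 = 0.500 s.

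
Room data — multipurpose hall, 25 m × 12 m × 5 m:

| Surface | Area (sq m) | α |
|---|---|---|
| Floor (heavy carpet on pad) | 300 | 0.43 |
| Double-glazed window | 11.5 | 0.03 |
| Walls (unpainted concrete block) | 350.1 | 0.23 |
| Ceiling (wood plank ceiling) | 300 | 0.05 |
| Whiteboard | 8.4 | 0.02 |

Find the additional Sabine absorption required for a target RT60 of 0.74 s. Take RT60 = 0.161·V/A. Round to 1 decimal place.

Total absorption A₁ = 300×0.43 + 11.5×0.03 + 350.1×0.23 + 300×0.05 + 8.4×0.02
  = 129.000 + 0.345 + 80.523 + 15.000 + 0.168 = 225.036 sq m sabins.
For T = 0.74 s, need A₂ = 0.161·V/T = 0.161·1500/0.74 = 326.351 sabins.
Additional absorption ΔA = 326.351 − 225.036 = 101.3 sabins.

101.3 sabins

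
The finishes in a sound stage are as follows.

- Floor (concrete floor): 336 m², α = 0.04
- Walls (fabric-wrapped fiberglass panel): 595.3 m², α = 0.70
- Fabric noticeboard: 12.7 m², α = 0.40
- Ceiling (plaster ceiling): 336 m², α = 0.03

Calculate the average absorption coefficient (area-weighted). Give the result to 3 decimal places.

S = Σ Sᵢ = 336 + 595.3 + 12.7 + 336 = 1280.0 m².
A = 336×0.04 + 595.3×0.70 + 12.7×0.40 + 336×0.03 = 445.310 sabins.
ᾱ = 445.310 / 1280.0 = 0.348.

0.348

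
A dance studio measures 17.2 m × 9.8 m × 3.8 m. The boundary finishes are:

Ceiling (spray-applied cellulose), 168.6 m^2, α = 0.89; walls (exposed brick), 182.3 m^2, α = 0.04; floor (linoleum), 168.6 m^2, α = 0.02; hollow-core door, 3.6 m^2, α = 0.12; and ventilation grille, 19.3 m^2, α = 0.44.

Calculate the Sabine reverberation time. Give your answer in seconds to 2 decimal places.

Summing Sᵢαᵢ: 150.054 + 7.292 + 3.372 + 0.432 + 8.492 → A = 169.642 sabins.
Room volume: 640.528 m³.
T = 0.161 V/A = 0.161·640.528/169.642 = 0.61 s.

0.61 s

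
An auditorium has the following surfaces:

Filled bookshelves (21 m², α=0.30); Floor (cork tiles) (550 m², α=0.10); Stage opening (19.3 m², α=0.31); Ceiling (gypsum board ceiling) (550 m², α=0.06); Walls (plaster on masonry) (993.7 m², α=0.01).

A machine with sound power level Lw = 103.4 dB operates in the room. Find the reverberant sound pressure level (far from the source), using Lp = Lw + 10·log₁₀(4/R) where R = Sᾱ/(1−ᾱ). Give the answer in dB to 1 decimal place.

88.8 dB

A = 110.220 sabins; S = 2134.0 m².
ᾱ = 0.0516, so room constant R = A/(1−ᾱ) = 116.217 m².
Lp = Lw + 10 log₁₀(4/R) = 103.4 -14.63 = 88.8 dB.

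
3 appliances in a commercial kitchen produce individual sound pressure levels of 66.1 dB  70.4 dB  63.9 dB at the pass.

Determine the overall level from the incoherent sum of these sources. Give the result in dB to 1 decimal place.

Converting to relative power and adding: 10^(66.1/10) + 10^(70.4/10) + 10^(63.9/10) = 1.749e+07.
Combined level = 10 log₁₀(1.749e+07) = 72.4 dB.

72.4 dB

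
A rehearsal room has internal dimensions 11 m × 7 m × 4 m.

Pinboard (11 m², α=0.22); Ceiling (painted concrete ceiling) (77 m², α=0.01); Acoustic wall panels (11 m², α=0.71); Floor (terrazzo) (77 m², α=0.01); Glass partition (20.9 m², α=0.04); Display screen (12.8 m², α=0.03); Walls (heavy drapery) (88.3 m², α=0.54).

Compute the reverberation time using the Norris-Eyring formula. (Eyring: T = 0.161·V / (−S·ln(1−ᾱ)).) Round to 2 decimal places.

0.73 sec

Total surface area S = 11 + 77 + 11 + 77 + 20.9 + 12.8 + 88.3 = 298.0 m².
Absorption A = 11×0.22 + 77×0.01 + 11×0.71 + 77×0.01 + 20.9×0.04 + 12.8×0.03 + 88.3×0.54 = 60.672 sabins.
ᾱ = 60.672 / 298.0 = 0.2036.
−S·ln(1−ᾱ) = −298.0 × ln(1 − 0.2036) = 67.841.
V = 11 × 7 × 4 = 308 m³.
RT60 = 0.161 × 308 / 67.841 = 0.73 s.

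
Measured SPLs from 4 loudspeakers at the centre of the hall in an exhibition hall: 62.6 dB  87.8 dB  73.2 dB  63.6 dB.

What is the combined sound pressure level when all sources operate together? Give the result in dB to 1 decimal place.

88.0 dB

Sum in the linear (power) domain: Σ 10^(Lᵢ/10) = 10^(62.6/10) + 10^(87.8/10) + 10^(73.2/10) + 10^(63.6/10) = 6.276e+08.
L_total = 10·log₁₀(6.276e+08) = 88.0 dB.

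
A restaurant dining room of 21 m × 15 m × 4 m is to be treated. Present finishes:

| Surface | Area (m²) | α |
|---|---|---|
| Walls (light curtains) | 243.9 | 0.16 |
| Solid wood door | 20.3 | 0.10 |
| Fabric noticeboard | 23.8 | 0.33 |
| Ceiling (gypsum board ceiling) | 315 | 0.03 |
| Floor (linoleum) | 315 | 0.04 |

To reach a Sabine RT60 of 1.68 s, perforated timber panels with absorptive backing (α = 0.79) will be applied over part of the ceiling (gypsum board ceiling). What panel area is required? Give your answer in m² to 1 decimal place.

65.5

Summing Sᵢαᵢ: 39.024 + 2.030 + 7.854 + 9.450 + 12.600 → A₁ = 70.958 sabins.
V = 1260 m³. Target absorption A₂ = 0.161 × 1260 / 1.68 = 120.750 sabins.
Absorption to add: 120.750 − 70.958 = 49.792 sabins.
Net gain per m²: Δα = 0.79 − 0.03 = 0.76.
Panel area = 49.792 / 0.76 = 65.5 m².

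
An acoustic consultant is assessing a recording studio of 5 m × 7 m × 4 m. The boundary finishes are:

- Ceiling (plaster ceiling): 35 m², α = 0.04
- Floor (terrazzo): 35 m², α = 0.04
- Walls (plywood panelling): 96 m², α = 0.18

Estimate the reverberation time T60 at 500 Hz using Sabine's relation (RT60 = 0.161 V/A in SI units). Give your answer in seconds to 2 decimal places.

1.12 s

Summing Sᵢαᵢ: 1.400 + 1.400 + 17.280 → A = 20.080 sabins.
Room volume: 140 m³.
T = 0.161 V/A = 0.161·140/20.080 = 1.12 s.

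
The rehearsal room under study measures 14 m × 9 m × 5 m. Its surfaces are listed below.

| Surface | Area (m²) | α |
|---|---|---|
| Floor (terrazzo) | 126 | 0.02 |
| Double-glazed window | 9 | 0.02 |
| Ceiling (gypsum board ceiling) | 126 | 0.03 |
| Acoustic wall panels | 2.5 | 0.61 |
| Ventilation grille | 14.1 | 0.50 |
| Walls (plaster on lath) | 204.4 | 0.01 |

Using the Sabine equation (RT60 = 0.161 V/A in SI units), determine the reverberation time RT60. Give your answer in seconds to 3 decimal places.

Total absorption A = 126·0.02 + 9·0.02 + 126·0.03 + 2.5·0.61 + 14.1·0.50 + 204.4·0.01
  = 2.520 + 0.180 + 3.780 + 1.525 + 7.050 + 2.044 = 17.099 m² sabins.
Volume V = 14 × 9 × 5 = 630 m³.
RT60 = 0.161 · V / A = 0.161 × 630 / 17.099 = 5.932 s.

5.932 sec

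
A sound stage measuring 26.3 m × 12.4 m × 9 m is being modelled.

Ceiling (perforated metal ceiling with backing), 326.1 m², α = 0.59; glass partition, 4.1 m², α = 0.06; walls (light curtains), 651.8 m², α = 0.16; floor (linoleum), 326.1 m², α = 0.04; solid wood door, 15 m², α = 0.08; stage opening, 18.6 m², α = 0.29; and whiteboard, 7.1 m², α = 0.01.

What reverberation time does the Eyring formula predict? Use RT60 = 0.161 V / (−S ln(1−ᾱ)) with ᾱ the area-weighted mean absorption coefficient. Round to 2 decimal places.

S = Σ Sᵢ = 1348.8 m².
Σ(Sᵢαᵢ) = 326.1×0.59 + 4.1×0.06 + 651.8×0.16 + 326.1×0.04 + 15×0.08 + 18.6×0.29 + 7.1×0.01 = 316.642.
Mean coefficient ᾱ = A/S = 0.2348.
Eyring denominator: −S ln(1−ᾱ) = 360.963.
V = 26.3 × 12.4 × 9 = 2935.08 m³.
T = 0.161·V/[−S·ln(1−ᾱ)] = 0.161·2935.08/360.963 = 1.31 s.

1.31 s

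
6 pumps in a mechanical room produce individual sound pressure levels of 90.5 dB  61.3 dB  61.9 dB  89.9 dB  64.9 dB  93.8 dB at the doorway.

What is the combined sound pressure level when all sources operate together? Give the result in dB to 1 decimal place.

96.5 dB

Converting to relative power and adding: 10^(90.5/10) + 10^(61.3/10) + 10^(61.9/10) + 10^(89.9/10) + 10^(64.9/10) + 10^(93.8/10) = 4.504e+09.
Combined level = 10 log₁₀(4.504e+09) = 96.5 dB.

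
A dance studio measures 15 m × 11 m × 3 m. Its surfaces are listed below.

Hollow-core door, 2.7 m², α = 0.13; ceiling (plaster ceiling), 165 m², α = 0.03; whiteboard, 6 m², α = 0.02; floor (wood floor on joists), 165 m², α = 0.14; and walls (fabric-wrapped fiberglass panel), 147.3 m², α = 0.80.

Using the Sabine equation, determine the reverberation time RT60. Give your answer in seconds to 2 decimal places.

Summing Sᵢαᵢ: 0.351 + 4.950 + 0.120 + 23.100 + 117.840 → A = 146.361 sabins.
Room volume: 495 m³.
T = 0.161 V/A = 0.161·495/146.361 = 0.54 s.

0.54 s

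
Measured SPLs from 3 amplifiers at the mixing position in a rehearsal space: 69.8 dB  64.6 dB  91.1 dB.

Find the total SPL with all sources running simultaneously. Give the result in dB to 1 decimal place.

91.1 dB

Converting to relative power and adding: 10^(69.8/10) + 10^(64.6/10) + 10^(91.1/10) = 1.301e+09.
L_total = 10·log₁₀(1.301e+09) = 91.1 dB.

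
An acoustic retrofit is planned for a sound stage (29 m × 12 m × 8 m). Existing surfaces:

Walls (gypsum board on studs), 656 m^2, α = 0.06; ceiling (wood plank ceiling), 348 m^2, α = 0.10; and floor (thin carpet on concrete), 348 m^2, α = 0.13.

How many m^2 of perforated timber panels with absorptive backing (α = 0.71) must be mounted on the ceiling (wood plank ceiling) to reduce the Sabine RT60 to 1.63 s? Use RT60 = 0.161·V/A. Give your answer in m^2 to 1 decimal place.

255.1

Equivalent absorption area: A₁ = 656·0.06 + 348·0.10 + 348·0.13 = 119.400 m^2.
Required A₂ = 0.161·2784/1.63 = 274.984 sabins.
Absorption to add: 274.984 − 119.400 = 155.584 sabins.
Net gain per m^2: Δα = 0.71 − 0.10 = 0.61.
Panel area = 155.584 / 0.61 = 255.1 m^2.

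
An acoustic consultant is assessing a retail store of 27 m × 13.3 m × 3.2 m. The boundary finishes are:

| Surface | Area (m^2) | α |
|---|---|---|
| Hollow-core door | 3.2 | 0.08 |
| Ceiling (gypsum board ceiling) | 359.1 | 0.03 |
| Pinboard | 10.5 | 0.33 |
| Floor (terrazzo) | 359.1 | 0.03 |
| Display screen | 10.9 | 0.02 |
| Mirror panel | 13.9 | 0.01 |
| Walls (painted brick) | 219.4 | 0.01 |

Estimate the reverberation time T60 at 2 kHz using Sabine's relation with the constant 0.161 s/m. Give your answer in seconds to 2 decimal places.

Equivalent absorption area: A = 3.2*0.08 + 359.1*0.03 + 10.5*0.33 + 359.1*0.03 + 10.9*0.02 + 13.9*0.01 + 219.4*0.01 = 27.818 m^2.
Volume V = 27 × 13.3 × 3.2 = 1149.12 m³.
T = 0.161 V/A = 0.161·1149.12/27.818 = 6.65 s.

6.65 sec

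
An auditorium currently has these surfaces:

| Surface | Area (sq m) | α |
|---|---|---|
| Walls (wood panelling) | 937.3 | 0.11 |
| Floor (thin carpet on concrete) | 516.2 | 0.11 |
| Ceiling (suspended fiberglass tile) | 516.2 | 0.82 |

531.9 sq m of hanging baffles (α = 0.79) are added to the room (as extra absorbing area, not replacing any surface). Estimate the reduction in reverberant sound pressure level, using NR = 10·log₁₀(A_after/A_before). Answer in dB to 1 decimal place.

2.4 dB

Total absorption A_before = 937.3*0.11 + 516.2*0.11 + 516.2*0.82
  = 103.103 + 56.782 + 423.284 = 583.169 sq m sabins.
Added absorption = 531.9 × 0.79 = 420.201 sabins.
A_after = 583.169 + 420.201 = 1003.370 sabins.
NR = 10·log₁₀(1003.370/583.169) = 2.4 dB.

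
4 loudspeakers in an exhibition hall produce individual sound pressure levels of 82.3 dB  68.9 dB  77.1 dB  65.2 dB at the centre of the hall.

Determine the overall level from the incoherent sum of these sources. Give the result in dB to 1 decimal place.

Σ 10^(Lᵢ/10) = 2.322e+08.
Back to dB: 10·log₁₀ Σ = 83.7 dB.

83.7 dB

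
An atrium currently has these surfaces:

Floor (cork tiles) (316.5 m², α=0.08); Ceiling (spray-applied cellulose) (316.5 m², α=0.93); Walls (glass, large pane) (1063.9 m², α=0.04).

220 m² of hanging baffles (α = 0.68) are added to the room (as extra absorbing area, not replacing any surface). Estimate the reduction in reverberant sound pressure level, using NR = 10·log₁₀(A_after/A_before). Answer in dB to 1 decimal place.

1.5 dB

A_before = Σ Sᵢαᵢ = 316.5×0.08 + 316.5×0.93 + 1063.9×0.04 = 362.221 sabins.
Added absorption = 220 × 0.68 = 149.600 sabins.
New total A_after = 511.821 sabins.
Reduction = 10 log₁₀(A_after/A_before) = 10 log₁₀(1.4130) = 1.5 dB.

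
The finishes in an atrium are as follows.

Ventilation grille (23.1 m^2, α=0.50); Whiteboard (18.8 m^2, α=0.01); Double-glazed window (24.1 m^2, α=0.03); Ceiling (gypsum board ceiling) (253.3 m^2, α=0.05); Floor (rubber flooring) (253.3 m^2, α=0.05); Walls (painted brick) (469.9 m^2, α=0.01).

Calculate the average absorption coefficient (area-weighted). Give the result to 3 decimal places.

0.041

S = Σ Sᵢ = 23.1 + 18.8 + 24.1 + 253.3 + 253.3 + 469.9 = 1042.5 m^2.
Weighted sum Σ Sα = 42.490.
ᾱ = A/S = 0.041.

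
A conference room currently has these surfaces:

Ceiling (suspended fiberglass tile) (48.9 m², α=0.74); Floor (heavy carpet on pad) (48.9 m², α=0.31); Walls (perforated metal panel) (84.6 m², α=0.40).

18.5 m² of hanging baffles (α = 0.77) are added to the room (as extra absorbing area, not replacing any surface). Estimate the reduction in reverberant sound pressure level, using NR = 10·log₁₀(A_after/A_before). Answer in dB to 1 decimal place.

0.7 dB

Total absorption A_before = 48.9×0.74 + 48.9×0.31 + 84.6×0.40
  = 36.186 + 15.159 + 33.840 = 85.185 m² sabins.
Added absorption = 18.5 × 0.77 = 14.245 sabins.
A_after = 85.185 + 14.245 = 99.430 sabins.
Reduction = 10 log₁₀(A_after/A_before) = 10 log₁₀(1.1672) = 0.7 dB.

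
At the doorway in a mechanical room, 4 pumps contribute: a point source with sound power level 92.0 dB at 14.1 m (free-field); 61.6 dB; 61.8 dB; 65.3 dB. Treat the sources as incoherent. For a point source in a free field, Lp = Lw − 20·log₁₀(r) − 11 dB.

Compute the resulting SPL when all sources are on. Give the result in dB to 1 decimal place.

68.4 dB

Source at 14.1 m: Lp = 92.0 − 20·log₁₀(14.1) − 11 = 58.0 dB.
Σ 10^(Lᵢ/10) = 6.978e+06.
L_total = 10·log₁₀(6.978e+06) = 68.4 dB.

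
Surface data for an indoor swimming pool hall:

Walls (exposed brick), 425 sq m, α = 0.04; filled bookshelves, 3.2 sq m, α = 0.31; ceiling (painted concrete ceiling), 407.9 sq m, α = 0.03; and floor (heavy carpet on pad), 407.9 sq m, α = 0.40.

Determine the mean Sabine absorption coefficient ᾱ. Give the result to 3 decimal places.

0.155

S = Σ Sᵢ = 425 + 3.2 + 407.9 + 407.9 = 1244.0 sq m.
Weighted sum Σ Sα = 193.389.
ᾱ = A/S = 0.155.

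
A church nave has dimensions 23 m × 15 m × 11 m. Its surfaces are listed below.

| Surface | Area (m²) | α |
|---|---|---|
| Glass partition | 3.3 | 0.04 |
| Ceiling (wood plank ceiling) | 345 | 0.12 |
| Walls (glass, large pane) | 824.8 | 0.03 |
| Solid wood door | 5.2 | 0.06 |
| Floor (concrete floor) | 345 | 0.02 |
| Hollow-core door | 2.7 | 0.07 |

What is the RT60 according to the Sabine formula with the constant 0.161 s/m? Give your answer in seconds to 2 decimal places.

8.29 s

A = Σ Sᵢαᵢ = 3.3*0.04 + 345*0.12 + 824.8*0.03 + 5.2*0.06 + 345*0.02 + 2.7*0.07 = 73.677 sabins.
V = 23·15·11 = 3795 m³.
Sabine: RT60 = 0.161 × 3795 / 73.677 = 8.29 s.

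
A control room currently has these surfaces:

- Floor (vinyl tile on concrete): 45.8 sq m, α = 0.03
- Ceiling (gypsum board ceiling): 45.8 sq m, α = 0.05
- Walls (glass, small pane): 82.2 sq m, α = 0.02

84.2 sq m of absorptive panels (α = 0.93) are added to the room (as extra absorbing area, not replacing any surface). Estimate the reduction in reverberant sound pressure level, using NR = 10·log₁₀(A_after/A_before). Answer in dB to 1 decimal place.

12.0 dB

Total absorption A_before = 45.8*0.03 + 45.8*0.05 + 82.2*0.02
  = 1.374 + 2.290 + 1.644 = 5.308 sq m sabins.
Added absorption = 84.2 × 0.93 = 78.306 sabins.
New total A_after = 83.614 sabins.
Reduction = 10 log₁₀(A_after/A_before) = 10 log₁₀(15.7524) = 12.0 dB.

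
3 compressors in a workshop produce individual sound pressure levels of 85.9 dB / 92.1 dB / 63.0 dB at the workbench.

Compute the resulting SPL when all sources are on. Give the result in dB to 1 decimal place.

Converting to relative power and adding: 10^(85.9/10) + 10^(92.1/10) + 10^(63.0/10) = 2.013e+09.
Combined level = 10 log₁₀(2.013e+09) = 93.0 dB.

93.0 dB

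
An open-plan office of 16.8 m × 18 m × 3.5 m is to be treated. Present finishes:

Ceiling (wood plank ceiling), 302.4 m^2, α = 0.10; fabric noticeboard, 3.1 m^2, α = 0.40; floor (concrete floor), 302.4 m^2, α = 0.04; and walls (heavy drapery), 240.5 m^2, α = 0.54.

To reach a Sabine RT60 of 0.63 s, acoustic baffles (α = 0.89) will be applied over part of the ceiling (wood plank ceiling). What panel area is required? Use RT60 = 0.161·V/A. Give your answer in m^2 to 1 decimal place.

Summing Sᵢαᵢ: 30.240 + 1.240 + 12.096 + 129.870 → A₁ = 173.446 sabins.
V = 1058.4 m³. Target absorption A₂ = 0.161 × 1058.4 / 0.63 = 270.480 sabins.
ΔA needed = 270.480 − 173.446 = 97.034 sabins.
Net gain per m^2: Δα = 0.89 − 0.10 = 0.79.
Panel area = 97.034 / 0.79 = 122.8 m^2.

122.8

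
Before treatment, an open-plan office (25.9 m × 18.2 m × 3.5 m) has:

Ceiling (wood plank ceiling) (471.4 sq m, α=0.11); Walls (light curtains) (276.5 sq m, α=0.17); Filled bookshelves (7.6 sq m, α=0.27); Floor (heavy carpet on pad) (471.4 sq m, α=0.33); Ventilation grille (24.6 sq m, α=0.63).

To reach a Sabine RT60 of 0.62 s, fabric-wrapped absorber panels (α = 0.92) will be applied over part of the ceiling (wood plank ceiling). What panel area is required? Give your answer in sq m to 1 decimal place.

193.2

A₁ = Σ Sᵢαᵢ = 471.4*0.11 + 276.5*0.17 + 7.6*0.27 + 471.4*0.33 + 24.6*0.63 = 271.971 sabins.
V = 1649.83 m³. Target absorption A₂ = 0.161 × 1649.83 / 0.62 = 428.424 sabins.
Absorption to add: 428.424 − 271.971 = 156.453 sabins.
Net gain per sq m: Δα = 0.92 − 0.11 = 0.81.
Area = ΔA/Δα = 156.453/0.81 = 193.2 sq m.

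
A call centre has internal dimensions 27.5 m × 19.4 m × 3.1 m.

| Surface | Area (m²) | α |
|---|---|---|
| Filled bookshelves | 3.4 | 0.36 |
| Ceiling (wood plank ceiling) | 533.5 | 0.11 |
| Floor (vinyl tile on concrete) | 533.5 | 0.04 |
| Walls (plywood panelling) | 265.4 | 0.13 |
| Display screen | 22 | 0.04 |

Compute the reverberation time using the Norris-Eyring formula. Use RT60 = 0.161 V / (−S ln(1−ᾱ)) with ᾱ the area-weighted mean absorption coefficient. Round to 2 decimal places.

2.18 s

S = Σ Sᵢ = 1357.8 m².
Absorption A = 3.4·0.36 + 533.5·0.11 + 533.5·0.04 + 265.4·0.13 + 22·0.04 = 116.631 sabins.
Mean coefficient ᾱ = A/S = 0.0859.
Eyring denominator: −S ln(1−ᾱ) = 121.951.
V = 27.5 × 19.4 × 3.1 = 1653.85 m³.
T = 0.161·V/[−S·ln(1−ᾱ)] = 0.161·1653.85/121.951 = 2.18 s.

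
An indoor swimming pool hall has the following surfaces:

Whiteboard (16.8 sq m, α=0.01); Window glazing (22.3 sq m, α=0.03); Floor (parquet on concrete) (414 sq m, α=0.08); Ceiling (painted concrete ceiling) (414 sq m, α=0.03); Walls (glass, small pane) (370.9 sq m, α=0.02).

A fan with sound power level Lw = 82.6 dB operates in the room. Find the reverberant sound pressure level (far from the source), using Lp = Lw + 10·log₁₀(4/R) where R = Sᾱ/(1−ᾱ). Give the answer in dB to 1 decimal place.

Σ(Sᵢαᵢ) = 16.8×0.01 + 22.3×0.03 + 414×0.08 + 414×0.03 + 370.9×0.02 = 53.795; total area S = 1238.0 sq m.
ᾱ = 53.795/1238.0 = 0.0435; R = Sᾱ/(1−ᾱ) = 53.795/(1−0.0435) = 56.242 sq m.
Lp = Lw + 10 log₁₀(4/R) = 82.6 -11.48 = 71.1 dB.

71.1 dB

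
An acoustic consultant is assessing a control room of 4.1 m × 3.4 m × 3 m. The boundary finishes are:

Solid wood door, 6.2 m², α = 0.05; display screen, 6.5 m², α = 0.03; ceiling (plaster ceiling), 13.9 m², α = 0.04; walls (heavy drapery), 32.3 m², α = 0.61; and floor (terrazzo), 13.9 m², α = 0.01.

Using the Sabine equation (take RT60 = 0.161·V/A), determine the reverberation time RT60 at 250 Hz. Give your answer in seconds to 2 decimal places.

Total absorption A = 6.2*0.05 + 6.5*0.03 + 13.9*0.04 + 32.3*0.61 + 13.9*0.01
  = 0.310 + 0.195 + 0.556 + 19.703 + 0.139 = 20.903 m² sabins.
V = 4.1·3.4·3 = 41.82 m³.
RT60 = 0.161 · V / A = 0.161 × 41.82 / 20.903 = 0.32 s.

0.32 s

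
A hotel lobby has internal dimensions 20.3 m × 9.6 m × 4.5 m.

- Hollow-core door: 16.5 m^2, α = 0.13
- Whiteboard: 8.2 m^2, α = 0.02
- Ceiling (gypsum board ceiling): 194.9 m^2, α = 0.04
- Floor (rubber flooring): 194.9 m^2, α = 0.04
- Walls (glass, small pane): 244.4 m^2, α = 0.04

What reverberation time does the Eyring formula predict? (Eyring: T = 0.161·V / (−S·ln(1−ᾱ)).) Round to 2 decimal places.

Total surface area S = 16.5 + 8.2 + 194.9 + 194.9 + 244.4 = 658.9 m^2.
Σ(Sᵢαᵢ) = 16.5×0.13 + 8.2×0.02 + 194.9×0.04 + 194.9×0.04 + 244.4×0.04 = 27.677.
Mean coefficient ᾱ = A/S = 0.0420.
−S·ln(1−ᾱ) = −658.9 × ln(1 − 0.0420) = 28.272.
V = 20.3 × 9.6 × 4.5 = 876.96 m³.
RT60 = 0.161 × 876.96 / 28.272 = 4.99 s.

4.99 s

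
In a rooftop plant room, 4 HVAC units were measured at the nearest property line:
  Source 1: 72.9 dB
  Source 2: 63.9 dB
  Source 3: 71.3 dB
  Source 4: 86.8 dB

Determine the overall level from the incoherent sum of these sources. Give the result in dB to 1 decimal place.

Converting to relative power and adding: 10^(72.9/10) + 10^(63.9/10) + 10^(71.3/10) + 10^(86.8/10) = 5.141e+08.
L_total = 10·log₁₀(5.141e+08) = 87.1 dB.

87.1 dB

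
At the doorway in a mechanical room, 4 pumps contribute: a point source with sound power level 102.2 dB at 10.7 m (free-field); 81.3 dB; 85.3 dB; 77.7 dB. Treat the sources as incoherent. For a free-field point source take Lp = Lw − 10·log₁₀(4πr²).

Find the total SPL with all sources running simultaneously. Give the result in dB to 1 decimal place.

87.4 dB

Source at 10.7 m: Lp = 102.2 − 10·log₁₀(4π·10.7²) = 102.2 − 10·log₁₀(1438.724) = 70.6 dB.
Σ 10^(Lᵢ/10) = 5.441e+08.
L_total = 10·log₁₀(5.441e+08) = 87.4 dB.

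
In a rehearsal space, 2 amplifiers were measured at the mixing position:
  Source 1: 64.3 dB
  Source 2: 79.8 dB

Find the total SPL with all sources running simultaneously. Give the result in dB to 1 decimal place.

79.9 dB

Sum in the linear (power) domain: Σ 10^(Lᵢ/10) = 10^(64.3/10) + 10^(79.8/10) = 9.819e+07.
Back to dB: 10·log₁₀ Σ = 79.9 dB.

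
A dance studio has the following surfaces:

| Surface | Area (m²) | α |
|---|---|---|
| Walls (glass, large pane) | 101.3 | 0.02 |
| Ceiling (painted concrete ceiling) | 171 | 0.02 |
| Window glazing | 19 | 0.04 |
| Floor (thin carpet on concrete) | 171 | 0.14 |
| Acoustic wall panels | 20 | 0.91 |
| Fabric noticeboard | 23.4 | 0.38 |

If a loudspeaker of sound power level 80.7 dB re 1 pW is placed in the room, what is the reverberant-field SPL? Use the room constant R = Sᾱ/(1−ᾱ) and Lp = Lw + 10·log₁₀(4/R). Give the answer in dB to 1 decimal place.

68.6 dB

Σ(Sᵢαᵢ) = 101.3·0.02 + 171·0.02 + 19·0.04 + 171·0.14 + 20·0.91 + 23.4·0.38 = 57.238; total area S = 505.7 m².
ᾱ = 0.1132, so room constant R = A/(1−ᾱ) = 64.544 m².
Lp = Lw + 10 log₁₀(4/R) = 80.7 -12.08 = 68.6 dB.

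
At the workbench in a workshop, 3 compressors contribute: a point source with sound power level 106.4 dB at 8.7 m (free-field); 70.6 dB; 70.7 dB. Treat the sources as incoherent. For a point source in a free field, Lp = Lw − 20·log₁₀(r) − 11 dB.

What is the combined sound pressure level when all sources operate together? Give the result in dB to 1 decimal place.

78.4 dB

Source at 8.7 m: Lp = 106.4 − 20·log₁₀(8.7) − 11 = 76.6 dB.
Σ 10^(Lᵢ/10) = 6.894e+07.
Back to dB: 10·log₁₀ Σ = 78.4 dB.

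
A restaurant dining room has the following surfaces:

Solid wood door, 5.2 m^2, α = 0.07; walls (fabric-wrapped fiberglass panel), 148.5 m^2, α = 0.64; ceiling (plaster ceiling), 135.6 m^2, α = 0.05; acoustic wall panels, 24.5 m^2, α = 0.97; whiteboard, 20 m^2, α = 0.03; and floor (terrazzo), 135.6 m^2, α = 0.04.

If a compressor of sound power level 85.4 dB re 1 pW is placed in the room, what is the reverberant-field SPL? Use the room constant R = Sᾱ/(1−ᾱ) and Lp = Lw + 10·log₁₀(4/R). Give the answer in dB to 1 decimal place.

A = 131.973 sabins; S = 469.4 m^2.
ᾱ = 131.973/469.4 = 0.2812; R = Sᾱ/(1−ᾱ) = 131.973/(1−0.2812) = 183.602 m^2.
Lp = Lw + 10 log₁₀(4/R) = 85.4 -16.62 = 68.8 dB.

68.8 dB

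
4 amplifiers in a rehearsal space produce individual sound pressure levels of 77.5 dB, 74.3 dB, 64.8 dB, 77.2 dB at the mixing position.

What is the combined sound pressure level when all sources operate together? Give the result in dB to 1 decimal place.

Σ 10^(Lᵢ/10) = 1.387e+08.
L_total = 10·log₁₀(1.387e+08) = 81.4 dB.

81.4 dB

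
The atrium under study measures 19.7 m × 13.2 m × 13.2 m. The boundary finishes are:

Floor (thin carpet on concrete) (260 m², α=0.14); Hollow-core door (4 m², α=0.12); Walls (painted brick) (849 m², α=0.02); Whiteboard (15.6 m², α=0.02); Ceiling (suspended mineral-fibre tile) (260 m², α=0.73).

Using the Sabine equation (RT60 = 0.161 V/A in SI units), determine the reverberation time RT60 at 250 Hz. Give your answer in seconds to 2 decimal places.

2.27 seconds

Summing Sᵢαᵢ: 36.400 + 0.480 + 16.980 + 0.312 + 189.800 → A = 243.972 sabins.
Room volume: 3432.528 m³.
Sabine: RT60 = 0.161 × 3432.528 / 243.972 = 2.27 s.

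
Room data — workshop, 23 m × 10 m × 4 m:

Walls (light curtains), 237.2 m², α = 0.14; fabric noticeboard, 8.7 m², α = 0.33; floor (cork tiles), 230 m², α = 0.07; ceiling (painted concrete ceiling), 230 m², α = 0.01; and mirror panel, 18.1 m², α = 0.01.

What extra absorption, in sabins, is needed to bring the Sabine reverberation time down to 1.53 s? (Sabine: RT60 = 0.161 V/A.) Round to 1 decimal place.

Total absorption A₁ = 237.2*0.14 + 8.7*0.33 + 230*0.07 + 230*0.01 + 18.1*0.01
  = 33.208 + 2.871 + 16.100 + 2.300 + 0.181 = 54.660 m² sabins.
Target A₂ = 0.161·920/1.53 = 96.810 sabins (V = 920 m³).
Additional absorption ΔA = 96.810 − 54.660 = 42.2 sabins.

42.2 sabins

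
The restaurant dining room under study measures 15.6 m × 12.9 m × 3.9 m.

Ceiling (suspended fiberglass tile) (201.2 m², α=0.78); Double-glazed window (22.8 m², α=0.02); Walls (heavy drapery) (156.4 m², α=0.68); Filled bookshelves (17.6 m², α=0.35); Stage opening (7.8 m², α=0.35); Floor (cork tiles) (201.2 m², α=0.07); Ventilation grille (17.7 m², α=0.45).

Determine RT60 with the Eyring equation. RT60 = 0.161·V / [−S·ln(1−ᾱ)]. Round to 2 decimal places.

Total surface area S = 201.2 + 22.8 + 156.4 + 17.6 + 7.8 + 201.2 + 17.7 = 624.7 m².
Absorption A = 201.2·0.78 + 22.8·0.02 + 156.4·0.68 + 17.6·0.35 + 7.8·0.35 + 201.2·0.07 + 17.7·0.45 = 294.683 sabins.
ᾱ = 294.683 / 624.7 = 0.4717.
−S·ln(1−ᾱ) = −624.7 × ln(1 − 0.4717) = 398.615.
V = 15.6 × 12.9 × 3.9 = 784.836 m³.
RT60 = 0.161 × 784.836 / 398.615 = 0.32 s.

0.32 seconds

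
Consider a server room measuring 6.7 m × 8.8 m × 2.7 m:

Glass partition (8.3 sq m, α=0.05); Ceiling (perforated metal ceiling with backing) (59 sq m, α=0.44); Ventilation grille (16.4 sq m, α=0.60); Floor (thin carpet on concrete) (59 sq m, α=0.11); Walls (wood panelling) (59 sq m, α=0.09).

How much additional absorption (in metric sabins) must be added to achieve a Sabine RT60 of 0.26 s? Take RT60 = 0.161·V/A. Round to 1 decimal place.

A₁ = Σ Sᵢαᵢ = 8.3×0.05 + 59×0.44 + 16.4×0.60 + 59×0.11 + 59×0.09 = 48.015 sabins.
V = 159.192 m³. Required absorption A₂ = 0.161 × 159.192 / 0.26 = 98.577 sabins.
ΔA = A₂ − A₁ = 98.577 − 48.015 = 50.6 sabins.

50.6 sabins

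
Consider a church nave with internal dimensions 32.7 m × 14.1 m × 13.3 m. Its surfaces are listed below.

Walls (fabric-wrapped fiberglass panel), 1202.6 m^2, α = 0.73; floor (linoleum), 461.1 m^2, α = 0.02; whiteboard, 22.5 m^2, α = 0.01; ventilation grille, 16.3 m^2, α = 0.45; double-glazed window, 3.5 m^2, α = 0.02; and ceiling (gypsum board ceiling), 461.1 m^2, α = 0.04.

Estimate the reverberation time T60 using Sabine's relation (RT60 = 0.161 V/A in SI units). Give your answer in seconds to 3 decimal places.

1.081 s

A = Σ Sᵢαᵢ = 1202.6*0.73 + 461.1*0.02 + 22.5*0.01 + 16.3*0.45 + 3.5*0.02 + 461.1*0.04 = 913.194 sabins.
Room volume: 6132.231 m³.
T = 0.161 V/A = 0.161·6132.231/913.194 = 1.081 s.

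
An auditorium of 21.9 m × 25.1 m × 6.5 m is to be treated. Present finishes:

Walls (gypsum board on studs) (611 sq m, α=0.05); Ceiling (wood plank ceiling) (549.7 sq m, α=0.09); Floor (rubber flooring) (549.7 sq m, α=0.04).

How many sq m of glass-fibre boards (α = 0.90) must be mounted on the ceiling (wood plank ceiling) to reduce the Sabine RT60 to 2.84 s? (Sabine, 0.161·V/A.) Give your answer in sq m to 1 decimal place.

124.1

A₁ = Σ Sᵢαᵢ = 611×0.05 + 549.7×0.09 + 549.7×0.04 = 102.011 sabins.
V = 3572.985 m³. Target absorption A₂ = 0.161 × 3572.985 / 2.84 = 202.553 sabins.
ΔA needed = 202.553 − 102.011 = 100.542 sabins.
Net gain per sq m: Δα = 0.90 − 0.09 = 0.81.
Panel area = 100.542 / 0.81 = 124.1 sq m.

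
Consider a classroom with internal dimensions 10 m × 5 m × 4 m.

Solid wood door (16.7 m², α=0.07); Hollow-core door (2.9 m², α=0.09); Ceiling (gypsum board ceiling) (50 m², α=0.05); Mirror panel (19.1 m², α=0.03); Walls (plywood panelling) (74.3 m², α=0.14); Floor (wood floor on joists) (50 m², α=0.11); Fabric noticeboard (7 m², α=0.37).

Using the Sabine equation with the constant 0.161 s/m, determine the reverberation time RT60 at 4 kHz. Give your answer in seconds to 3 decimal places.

1.400 s

Summing Sᵢαᵢ: 1.169 + 0.261 + 2.500 + 0.573 + 10.402 + 5.500 + 2.590 → A = 22.995 sabins.
Volume V = 10 × 5 × 4 = 200 m³.
Sabine: RT60 = 0.161 × 200 / 22.995 = 1.400 s.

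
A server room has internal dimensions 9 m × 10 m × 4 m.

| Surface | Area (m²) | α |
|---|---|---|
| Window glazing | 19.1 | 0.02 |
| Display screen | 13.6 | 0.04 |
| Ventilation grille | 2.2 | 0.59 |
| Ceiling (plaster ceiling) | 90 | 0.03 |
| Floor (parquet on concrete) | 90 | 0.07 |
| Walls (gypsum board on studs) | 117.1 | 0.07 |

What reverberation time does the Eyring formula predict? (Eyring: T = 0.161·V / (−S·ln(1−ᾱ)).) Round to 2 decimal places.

2.90 s

Total surface area S = 19.1 + 13.6 + 2.2 + 90 + 90 + 117.1 = 332.0 m².
Σ(Sᵢαᵢ) = 19.1·0.02 + 13.6·0.04 + 2.2·0.59 + 90·0.03 + 90·0.07 + 117.1·0.07 = 19.421.
Mean coefficient ᾱ = A/S = 0.0585.
Eyring denominator: −S ln(1−ᾱ) = 20.013.
V = 9 × 10 × 4 = 360 m³.
RT60 = 0.161 × 360 / 20.013 = 2.90 s.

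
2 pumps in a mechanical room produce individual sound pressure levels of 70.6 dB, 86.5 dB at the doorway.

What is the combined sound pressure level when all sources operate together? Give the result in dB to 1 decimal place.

Converting to relative power and adding: 10^(70.6/10) + 10^(86.5/10) = 4.582e+08.
Combined level = 10 log₁₀(4.582e+08) = 86.6 dB.

86.6 dB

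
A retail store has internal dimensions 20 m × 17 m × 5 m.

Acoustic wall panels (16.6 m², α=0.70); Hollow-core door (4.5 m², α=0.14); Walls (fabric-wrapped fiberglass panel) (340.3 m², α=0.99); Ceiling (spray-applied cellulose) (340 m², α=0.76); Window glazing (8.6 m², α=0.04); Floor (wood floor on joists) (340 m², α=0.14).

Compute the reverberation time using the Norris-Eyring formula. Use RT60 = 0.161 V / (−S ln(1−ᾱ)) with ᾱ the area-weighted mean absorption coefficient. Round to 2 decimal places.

0.27 s

Total surface area S = 16.6 + 4.5 + 340.3 + 340 + 8.6 + 340 = 1050.0 m².
Absorption A = 16.6×0.70 + 4.5×0.14 + 340.3×0.99 + 340×0.76 + 8.6×0.04 + 340×0.14 = 655.491 sabins.
Mean coefficient ᾱ = A/S = 0.6243.
−S·ln(1−ᾱ) = −1050.0 × ln(1 − 0.6243) = 1027.913.
V = 20 × 17 × 5 = 1700 m³.
T = 0.161·V/[−S·ln(1−ᾱ)] = 0.161·1700/1027.913 = 0.27 s.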